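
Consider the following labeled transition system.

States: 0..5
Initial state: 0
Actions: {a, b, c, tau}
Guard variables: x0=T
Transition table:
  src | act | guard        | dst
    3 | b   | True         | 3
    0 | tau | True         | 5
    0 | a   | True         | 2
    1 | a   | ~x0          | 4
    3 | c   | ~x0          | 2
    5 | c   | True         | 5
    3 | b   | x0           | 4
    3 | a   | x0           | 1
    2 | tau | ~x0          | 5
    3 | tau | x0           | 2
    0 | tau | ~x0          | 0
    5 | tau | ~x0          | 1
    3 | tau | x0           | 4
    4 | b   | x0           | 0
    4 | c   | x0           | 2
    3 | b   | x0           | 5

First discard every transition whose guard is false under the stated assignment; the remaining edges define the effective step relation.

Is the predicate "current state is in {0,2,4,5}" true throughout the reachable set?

Answer: INVARIANT HOLDS

Trace:
Inv-set: {0,2,4,5}
R = {0,2,5}
  0: ok
  2: ok
  5: ok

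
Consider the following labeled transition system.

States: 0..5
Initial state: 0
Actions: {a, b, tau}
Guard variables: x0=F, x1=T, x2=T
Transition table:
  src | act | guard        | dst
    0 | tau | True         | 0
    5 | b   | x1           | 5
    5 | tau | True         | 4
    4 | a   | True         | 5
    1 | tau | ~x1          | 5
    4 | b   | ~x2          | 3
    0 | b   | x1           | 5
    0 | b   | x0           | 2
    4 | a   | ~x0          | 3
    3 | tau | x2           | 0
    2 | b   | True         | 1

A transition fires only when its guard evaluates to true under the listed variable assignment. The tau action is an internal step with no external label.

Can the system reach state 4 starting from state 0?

Answer: REACHABLE

Analysis:
After dropping false guards: 8 live edges.
L0 = {0}
L1 = {5}  now seen {0,5}
L2 = {4}  now seen {0,4,5}
L3 = {3}  now seen {0,3,4,5}
Reach set: {0,3,4,5}
Path to 4: b·tau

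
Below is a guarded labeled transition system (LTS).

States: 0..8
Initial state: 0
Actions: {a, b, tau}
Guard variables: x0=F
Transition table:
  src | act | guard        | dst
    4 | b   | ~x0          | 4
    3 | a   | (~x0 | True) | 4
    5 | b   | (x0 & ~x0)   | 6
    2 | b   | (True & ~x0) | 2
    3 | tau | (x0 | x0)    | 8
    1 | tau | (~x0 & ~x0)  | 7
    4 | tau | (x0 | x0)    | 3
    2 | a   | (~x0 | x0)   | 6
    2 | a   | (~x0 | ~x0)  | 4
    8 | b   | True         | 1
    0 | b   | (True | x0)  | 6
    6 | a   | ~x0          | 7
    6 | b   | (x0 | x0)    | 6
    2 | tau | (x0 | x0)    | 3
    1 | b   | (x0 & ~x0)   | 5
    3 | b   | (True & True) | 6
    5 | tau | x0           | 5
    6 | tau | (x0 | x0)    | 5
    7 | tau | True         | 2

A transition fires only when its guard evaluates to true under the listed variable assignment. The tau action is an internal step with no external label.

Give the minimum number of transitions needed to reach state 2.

Answer: 3

Trace:
Layered search for 2:
  depth 0: {0}
  depth 1: {6}
  depth 2: {7}
  depth 3: {2}
2 enters at depth 3; path b·a·tau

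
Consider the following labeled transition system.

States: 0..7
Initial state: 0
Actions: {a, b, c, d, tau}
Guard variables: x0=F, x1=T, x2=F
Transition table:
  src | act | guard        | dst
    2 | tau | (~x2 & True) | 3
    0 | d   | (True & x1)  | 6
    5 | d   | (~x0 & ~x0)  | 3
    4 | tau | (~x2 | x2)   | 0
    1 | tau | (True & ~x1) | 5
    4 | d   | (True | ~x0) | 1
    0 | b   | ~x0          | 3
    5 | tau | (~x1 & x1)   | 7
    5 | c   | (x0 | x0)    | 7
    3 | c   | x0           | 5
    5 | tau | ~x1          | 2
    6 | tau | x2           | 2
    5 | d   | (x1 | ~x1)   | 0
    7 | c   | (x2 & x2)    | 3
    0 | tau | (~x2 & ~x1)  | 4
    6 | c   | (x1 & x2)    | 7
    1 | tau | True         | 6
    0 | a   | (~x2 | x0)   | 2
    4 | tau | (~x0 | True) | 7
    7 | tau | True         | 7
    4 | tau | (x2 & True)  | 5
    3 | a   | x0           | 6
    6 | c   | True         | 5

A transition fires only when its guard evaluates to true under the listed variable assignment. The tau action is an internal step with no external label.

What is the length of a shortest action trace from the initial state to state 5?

Layered search for 5:
  depth 0: {0}
  depth 1: {2,3,6}
  depth 2: {5}
depth(5)=2, e.g. d·c

Answer: 2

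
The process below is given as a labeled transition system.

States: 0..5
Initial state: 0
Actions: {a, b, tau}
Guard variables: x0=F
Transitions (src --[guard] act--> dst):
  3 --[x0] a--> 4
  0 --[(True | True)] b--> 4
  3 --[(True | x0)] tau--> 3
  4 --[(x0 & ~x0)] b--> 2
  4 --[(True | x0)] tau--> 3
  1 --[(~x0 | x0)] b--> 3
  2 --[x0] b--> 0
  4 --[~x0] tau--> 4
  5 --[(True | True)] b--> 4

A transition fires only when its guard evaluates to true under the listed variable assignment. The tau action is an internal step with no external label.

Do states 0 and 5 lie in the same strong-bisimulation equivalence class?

Bisimulation quotient by refinement:
  π0 = {{0,1,2,3,4,5}}
  π1 = {{0,1,5},{2},{3,4}}
stable after 2 split(s): 3 block(s)
class of 0: {0,1,5}; class of 5: {0,1,5}

Answer: BISIMILAR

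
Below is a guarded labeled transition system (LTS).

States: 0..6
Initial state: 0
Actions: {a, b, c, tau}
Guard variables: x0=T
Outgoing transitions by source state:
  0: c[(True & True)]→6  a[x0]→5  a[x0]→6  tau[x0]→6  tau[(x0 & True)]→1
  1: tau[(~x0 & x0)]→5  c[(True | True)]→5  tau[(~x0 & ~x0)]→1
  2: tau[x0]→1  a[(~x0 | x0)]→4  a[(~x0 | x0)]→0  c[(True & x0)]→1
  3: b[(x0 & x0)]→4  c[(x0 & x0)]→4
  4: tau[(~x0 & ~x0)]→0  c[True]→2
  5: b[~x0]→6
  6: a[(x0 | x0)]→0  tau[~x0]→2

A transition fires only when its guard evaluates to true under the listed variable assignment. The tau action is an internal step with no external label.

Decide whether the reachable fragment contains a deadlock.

Reach set: {0,1,5,6}
  0: a→5  a→6  c→6  tau→1  tau→6  [5 exit(s)]
  1: c→5  [1 exit(s)]
  5: ∅  [deadlock]
  6: a→0  [1 exit(s)]
Path to 5: a

Answer: DEADLOCK at state 5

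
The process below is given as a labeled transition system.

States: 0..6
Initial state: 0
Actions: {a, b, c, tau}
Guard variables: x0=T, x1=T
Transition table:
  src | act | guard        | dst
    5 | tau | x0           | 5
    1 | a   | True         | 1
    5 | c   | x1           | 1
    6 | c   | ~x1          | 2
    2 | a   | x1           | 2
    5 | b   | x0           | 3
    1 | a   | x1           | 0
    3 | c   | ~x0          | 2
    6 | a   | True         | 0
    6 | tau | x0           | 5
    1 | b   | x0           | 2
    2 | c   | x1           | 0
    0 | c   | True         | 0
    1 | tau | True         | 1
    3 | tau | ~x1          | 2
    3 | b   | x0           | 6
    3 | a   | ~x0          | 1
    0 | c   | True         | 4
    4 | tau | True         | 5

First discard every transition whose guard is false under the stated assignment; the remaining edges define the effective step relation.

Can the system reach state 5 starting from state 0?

15 transition(s) survive guard evaluation.
Layer 0: {0}
Layer 1: {4}  total {0,4}
Layer 2: {5}  total {0,4,5}
Layer 3: {1,3}  total {0,1,3,4,5}
Layer 4: {2,6}  total {0,1,2,3,4,5,6}
Reach set: {0,1,2,3,4,5,6}
trace reaching 5: c·tau

Answer: REACHABLE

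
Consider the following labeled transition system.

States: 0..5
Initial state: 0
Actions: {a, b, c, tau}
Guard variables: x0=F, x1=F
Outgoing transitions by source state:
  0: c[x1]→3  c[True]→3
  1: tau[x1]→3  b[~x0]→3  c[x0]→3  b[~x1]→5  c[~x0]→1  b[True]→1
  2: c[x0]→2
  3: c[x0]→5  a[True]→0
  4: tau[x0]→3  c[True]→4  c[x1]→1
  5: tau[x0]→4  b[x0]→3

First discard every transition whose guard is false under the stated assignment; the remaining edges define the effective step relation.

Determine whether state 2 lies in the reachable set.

7 transition(s) survive guard evaluation.
depth 0: {0}
depth 1: {3}  total {0,3}
Reachable = {0,3}

Answer: UNREACHABLE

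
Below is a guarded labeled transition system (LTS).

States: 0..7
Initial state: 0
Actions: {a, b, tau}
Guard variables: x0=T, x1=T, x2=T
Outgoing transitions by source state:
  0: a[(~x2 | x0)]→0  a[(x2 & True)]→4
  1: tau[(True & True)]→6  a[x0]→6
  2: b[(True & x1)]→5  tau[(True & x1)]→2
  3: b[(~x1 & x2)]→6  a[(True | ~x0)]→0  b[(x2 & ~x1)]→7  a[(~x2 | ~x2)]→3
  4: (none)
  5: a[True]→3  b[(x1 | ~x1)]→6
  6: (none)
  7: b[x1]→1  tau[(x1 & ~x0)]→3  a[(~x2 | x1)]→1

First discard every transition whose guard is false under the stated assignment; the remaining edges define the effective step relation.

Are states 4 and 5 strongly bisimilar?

Refine partition for ~:
  round 0: {{0,1,2,3,4,5,6,7}}
  round 1: {{0,3},{1},{2},{4,6},{5,7}}
  round 2: {{0},{1},{2},{3},{4,6},{5},{7}}
7 equivalence class(es) (converged in 3)
[4]={4,6}  [5]={5}

Answer: NOT BISIMILAR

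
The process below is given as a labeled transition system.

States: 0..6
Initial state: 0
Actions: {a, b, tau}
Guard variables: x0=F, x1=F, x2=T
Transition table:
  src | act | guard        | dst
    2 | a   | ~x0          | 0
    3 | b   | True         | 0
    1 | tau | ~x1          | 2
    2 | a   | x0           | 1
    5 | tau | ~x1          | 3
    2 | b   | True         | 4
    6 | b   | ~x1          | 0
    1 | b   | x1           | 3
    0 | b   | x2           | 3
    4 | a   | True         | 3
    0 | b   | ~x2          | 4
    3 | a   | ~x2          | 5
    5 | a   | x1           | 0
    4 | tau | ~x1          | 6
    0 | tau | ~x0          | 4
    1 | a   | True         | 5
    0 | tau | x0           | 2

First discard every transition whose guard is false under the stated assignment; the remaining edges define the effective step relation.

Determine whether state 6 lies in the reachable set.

Answer: REACHABLE

Trace:
After dropping false guards: 11 live edges.
L0 = {0}
L1 = {3,4}  now seen {0,3,4}
L2 = {6}  now seen {0,3,4,6}
R = {0,3,4,6}
witness 6: tau·tau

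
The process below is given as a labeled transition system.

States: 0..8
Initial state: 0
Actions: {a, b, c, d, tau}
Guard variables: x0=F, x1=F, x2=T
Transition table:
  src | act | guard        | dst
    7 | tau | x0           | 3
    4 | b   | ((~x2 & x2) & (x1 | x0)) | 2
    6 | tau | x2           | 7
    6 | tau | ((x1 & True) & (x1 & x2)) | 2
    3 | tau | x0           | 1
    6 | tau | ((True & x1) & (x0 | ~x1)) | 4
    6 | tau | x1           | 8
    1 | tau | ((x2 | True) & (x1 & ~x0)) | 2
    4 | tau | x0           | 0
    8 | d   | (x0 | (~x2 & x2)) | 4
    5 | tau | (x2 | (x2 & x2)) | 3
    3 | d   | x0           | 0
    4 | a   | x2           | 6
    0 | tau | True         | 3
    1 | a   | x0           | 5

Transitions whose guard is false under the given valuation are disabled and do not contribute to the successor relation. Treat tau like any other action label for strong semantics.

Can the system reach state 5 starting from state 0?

Answer: UNREACHABLE

Working:
After dropping false guards: 4 live edges.
Layer 0: {0}
Layer 1: {3}  now seen {0,3}
Reachable = {0,3}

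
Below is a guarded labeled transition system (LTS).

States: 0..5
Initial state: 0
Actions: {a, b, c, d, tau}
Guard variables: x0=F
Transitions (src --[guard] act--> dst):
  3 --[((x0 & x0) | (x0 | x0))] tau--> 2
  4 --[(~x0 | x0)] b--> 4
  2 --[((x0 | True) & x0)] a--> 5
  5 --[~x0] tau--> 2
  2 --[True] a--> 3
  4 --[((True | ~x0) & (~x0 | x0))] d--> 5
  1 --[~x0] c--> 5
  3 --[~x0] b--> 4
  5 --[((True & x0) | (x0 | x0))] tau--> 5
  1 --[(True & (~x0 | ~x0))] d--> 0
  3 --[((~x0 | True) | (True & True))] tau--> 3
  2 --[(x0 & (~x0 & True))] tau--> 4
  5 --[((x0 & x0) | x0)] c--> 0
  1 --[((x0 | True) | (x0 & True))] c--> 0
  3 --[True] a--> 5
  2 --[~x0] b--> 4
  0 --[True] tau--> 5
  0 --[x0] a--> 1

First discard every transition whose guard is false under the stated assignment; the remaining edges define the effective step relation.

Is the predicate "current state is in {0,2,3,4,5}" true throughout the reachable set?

Inv-set: {0,2,3,4,5}
Reach set: {0,2,3,4,5}
  0: safe
  2: safe
  3: safe
  4: safe
  5: safe

Answer: INVARIANT HOLDS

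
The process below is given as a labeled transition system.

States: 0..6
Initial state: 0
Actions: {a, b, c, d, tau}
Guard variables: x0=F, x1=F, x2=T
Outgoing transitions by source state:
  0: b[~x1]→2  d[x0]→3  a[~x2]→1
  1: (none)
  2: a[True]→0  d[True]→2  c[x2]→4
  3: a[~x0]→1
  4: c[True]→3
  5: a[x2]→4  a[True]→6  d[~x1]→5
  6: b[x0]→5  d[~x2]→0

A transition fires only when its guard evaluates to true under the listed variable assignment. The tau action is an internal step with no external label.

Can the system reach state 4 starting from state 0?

After dropping false guards: 9 live edges.
L0 = {0}
L1 = {2}  total {0,2}
L2 = {4}  total {0,2,4}
L3 = {3}  total {0,2,3,4}
L4 = {1}  total {0,1,2,3,4}
R = {0,1,2,3,4}
witness 4: b·c

Answer: REACHABLE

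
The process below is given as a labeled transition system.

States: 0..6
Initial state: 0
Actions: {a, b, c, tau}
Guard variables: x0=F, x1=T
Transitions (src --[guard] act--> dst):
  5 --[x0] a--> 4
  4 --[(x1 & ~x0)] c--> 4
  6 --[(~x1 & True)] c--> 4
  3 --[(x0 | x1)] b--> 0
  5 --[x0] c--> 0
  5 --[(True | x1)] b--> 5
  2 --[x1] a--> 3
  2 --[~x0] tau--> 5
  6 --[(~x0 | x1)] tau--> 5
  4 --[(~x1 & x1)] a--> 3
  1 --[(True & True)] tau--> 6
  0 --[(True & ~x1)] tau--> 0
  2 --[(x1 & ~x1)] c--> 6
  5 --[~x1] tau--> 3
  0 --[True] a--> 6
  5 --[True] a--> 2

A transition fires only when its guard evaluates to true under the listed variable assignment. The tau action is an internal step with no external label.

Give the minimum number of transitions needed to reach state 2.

Breadth-first toward 2:
  depth 0: {0}
  depth 1: {6}
  depth 2: {5}
  depth 3: {2}
depth(2)=3, e.g. a·tau·a

Answer: 3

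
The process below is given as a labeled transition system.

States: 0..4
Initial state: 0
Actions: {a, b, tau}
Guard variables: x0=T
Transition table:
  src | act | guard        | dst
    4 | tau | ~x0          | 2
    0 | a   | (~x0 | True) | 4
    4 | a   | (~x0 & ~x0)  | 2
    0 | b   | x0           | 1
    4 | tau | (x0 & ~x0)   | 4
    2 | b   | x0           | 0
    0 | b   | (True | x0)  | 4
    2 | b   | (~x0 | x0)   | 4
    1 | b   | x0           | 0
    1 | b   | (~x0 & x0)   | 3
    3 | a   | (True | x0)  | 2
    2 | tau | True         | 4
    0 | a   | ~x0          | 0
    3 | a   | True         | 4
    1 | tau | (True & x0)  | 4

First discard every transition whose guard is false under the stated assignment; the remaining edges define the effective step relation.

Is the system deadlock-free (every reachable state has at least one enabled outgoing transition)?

Answer: DEADLOCK at state 4

Analysis:
R = {0,1,4}
  0: a→4  b→1  b→4  [3 exit(s)]
  1: b→0  tau→4  [2 exit(s)]
  4: ∅  [deadlock]
witness 4: a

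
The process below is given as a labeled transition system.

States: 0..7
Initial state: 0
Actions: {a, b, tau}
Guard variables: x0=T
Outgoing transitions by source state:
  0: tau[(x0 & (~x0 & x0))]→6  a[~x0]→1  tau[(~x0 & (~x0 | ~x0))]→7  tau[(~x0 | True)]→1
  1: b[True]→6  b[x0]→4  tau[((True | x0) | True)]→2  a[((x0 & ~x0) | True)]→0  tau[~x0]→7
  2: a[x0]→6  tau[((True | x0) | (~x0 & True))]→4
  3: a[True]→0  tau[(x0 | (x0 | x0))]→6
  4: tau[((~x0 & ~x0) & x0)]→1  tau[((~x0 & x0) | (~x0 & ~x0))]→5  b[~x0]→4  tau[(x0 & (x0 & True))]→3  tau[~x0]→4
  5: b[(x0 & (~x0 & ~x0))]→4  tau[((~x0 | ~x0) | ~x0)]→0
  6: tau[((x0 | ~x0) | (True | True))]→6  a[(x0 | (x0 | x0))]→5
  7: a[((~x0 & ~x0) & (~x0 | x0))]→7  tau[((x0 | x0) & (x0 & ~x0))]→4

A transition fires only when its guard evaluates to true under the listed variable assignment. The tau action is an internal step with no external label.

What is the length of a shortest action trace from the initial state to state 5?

Layered search for 5:
  depth 0: {0}
  depth 1: {1}
  depth 2: {2,4,6}
  depth 3: {3,5}
first hit 5 at d=3 via tau·b·a

Answer: 3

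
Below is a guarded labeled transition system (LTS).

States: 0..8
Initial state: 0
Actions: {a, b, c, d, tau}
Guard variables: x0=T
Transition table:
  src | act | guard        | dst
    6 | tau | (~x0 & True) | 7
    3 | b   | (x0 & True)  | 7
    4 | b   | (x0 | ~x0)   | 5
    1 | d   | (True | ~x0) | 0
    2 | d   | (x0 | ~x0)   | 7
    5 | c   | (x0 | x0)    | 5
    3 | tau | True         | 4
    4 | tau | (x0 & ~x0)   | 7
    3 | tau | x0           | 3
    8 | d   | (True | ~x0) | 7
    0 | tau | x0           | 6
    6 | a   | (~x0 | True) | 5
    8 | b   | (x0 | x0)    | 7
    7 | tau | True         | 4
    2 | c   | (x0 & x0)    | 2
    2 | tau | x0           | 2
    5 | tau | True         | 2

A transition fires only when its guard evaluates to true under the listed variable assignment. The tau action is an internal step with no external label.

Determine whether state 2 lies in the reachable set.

Answer: REACHABLE

Working:
15 transition(s) survive guard evaluation.
depth 0: {0}
depth 1: {6}  cumulative {0,6}
depth 2: {5}  cumulative {0,5,6}
depth 3: {2}  cumulative {0,2,5,6}
depth 4: {7}  cumulative {0,2,5,6,7}
depth 5: {4}  cumulative {0,2,4,5,6,7}
R = {0,2,4,5,6,7}
witness 2: tau·a·tau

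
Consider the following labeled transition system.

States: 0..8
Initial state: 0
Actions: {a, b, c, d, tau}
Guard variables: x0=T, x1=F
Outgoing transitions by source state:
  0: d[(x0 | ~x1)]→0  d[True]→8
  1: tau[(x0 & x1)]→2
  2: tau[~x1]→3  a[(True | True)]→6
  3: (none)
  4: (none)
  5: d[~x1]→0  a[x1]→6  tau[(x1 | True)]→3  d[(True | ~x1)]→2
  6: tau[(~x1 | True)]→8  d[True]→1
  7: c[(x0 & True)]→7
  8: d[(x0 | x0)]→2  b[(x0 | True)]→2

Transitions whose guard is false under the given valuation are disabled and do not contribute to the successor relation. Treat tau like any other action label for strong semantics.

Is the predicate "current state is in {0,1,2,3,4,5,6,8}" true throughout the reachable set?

Answer: INVARIANT HOLDS

Working:
Safe = {0,1,2,3,4,5,6,8}
R = {0,1,2,3,6,8}
  0: ok
  1: ok
  2: ok
  3: ok
  6: ok
  8: ok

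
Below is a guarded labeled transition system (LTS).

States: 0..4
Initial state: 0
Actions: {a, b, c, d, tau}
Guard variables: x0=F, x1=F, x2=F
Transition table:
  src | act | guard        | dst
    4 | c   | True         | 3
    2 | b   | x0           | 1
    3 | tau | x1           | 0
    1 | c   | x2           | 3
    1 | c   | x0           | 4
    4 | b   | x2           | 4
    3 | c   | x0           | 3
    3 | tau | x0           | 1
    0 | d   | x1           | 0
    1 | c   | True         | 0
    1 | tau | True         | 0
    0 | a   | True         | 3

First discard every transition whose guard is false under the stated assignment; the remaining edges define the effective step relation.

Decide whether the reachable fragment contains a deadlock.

Reach set: {0,3}
  0: a→3  [deg 1]
  3: ∅  [STUCK]
trace reaching 3: a

Answer: DEADLOCK at state 3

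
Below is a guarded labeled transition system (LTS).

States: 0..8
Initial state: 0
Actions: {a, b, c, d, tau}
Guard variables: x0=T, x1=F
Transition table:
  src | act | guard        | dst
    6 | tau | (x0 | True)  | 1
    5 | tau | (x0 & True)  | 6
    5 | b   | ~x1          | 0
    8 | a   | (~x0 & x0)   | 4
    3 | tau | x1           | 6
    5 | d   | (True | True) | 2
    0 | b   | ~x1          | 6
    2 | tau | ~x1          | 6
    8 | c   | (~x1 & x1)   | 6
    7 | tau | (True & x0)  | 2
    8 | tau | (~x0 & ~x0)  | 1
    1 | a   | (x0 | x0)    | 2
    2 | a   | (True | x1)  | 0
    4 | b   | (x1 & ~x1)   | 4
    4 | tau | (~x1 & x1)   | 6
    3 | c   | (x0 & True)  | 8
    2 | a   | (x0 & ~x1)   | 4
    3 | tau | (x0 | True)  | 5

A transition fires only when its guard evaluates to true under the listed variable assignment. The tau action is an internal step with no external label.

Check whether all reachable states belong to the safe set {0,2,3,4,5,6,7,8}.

Answer: INVARIANT VIOLATED at state 1

Working:
Inv-set: {0,2,3,4,5,6,7,8}
Reach set: {0,1,2,4,6}
  0: safe
  1: ✗ unsafe
  2: safe
  4: safe
  6: safe
witness against invariant: b·tau → 1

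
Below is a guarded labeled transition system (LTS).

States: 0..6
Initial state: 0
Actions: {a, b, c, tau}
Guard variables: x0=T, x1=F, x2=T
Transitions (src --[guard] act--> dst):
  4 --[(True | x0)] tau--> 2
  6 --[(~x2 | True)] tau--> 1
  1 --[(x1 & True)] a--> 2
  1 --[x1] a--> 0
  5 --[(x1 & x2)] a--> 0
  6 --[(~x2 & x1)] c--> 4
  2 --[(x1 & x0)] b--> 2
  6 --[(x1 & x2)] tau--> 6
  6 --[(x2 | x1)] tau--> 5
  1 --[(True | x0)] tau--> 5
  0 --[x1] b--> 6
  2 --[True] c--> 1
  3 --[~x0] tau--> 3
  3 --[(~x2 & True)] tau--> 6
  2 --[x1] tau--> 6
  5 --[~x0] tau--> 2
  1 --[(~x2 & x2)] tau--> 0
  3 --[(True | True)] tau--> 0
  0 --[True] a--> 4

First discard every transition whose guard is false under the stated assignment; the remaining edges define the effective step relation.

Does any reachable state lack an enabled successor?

R = {0,1,2,4,5}
  0: a→4  [1 exit(s)]
  1: tau→5  [1 exit(s)]
  2: c→1  [1 exit(s)]
  4: tau→2  [1 exit(s)]
  5: ∅  [deadlock]
Path to 5: a·tau·c·tau

Answer: DEADLOCK at state 5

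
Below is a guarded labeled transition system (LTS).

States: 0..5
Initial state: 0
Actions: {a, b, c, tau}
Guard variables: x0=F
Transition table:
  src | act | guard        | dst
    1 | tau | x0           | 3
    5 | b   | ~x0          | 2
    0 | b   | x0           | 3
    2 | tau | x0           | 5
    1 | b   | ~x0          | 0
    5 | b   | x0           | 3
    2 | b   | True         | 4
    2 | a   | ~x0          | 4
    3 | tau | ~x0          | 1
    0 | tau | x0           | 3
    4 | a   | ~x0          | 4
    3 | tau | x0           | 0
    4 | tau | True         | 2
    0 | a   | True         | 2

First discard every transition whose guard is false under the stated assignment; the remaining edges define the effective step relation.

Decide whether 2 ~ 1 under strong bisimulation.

Refine partition for ~:
  π0 = {{0,1,2,3,4,5}}
  π1 = {{0},{1,5},{2},{3},{4}}
  π2 = {{0},{1},{2},{3},{4},{5}}
6 equivalence class(es) (converged in 3)
2∈{2}, 1∈{1}

Answer: NOT BISIMILAR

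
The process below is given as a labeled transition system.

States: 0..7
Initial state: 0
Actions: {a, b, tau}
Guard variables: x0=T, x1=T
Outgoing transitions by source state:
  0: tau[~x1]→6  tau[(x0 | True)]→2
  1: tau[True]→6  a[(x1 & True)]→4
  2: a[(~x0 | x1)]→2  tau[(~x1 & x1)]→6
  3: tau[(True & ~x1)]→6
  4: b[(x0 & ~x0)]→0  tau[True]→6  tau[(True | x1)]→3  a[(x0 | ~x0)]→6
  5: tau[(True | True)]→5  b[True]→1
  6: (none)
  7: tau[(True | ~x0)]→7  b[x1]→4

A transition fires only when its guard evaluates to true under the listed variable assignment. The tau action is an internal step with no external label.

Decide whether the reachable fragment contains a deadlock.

Answer: DEADLOCK-FREE

Analysis:
Reachable = {0,2}
  0: tau→2  [1 out]
  2: a→2  [1 out]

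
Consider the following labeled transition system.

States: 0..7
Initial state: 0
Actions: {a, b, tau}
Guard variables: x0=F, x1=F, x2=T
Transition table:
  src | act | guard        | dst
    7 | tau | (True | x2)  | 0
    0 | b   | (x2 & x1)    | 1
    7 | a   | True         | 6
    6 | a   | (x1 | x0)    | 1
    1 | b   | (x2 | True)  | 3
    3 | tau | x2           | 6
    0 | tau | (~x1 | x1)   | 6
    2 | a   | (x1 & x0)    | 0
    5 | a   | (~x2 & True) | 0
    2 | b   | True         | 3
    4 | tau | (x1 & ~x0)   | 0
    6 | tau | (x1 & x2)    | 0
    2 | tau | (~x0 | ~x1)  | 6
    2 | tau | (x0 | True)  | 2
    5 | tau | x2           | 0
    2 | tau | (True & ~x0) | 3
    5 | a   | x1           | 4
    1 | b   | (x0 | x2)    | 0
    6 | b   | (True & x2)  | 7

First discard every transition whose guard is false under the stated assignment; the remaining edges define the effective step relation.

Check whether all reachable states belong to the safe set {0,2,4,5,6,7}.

Safe = {0,2,4,5,6,7}
Reach set: {0,6,7}
  0: ✓
  6: ✓
  7: ✓

Answer: INVARIANT HOLDS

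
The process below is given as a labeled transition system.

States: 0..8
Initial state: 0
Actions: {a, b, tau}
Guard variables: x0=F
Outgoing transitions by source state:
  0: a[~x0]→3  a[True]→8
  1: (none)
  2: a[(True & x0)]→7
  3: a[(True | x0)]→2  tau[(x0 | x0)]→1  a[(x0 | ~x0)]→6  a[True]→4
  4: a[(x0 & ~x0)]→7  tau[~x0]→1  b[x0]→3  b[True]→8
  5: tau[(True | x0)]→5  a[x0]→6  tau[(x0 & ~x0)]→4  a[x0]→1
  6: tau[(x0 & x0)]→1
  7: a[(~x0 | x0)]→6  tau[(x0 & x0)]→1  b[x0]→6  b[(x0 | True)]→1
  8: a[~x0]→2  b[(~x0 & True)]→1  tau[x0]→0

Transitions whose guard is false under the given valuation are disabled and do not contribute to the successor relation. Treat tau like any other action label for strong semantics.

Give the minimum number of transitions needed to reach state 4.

Layered search for 4:
  Layer 0: {0}
  Layer 1: {3,8}
  Layer 2: {1,2,4,6}
depth(4)=2, e.g. a·a

Answer: 2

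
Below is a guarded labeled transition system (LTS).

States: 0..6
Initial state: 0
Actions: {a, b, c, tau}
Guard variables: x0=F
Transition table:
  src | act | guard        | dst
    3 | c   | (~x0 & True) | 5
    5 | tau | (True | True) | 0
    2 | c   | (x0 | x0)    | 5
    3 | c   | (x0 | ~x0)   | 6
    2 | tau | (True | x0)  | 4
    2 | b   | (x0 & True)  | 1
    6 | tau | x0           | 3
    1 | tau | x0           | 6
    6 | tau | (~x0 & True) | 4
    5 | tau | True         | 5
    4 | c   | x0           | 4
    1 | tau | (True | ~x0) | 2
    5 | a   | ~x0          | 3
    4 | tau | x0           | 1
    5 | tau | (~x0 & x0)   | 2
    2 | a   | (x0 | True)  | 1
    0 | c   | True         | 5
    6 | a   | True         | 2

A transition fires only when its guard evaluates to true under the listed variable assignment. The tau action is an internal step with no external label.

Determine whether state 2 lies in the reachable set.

11 transition(s) survive guard evaluation.
L0 = {0}
L1 = {5}  now seen {0,5}
L2 = {3}  now seen {0,3,5}
L3 = {6}  now seen {0,3,5,6}
L4 = {2,4}  now seen {0,2,3,4,5,6}
L5 = {1}  now seen {0,1,2,3,4,5,6}
Reach set: {0,1,2,3,4,5,6}
Path to 2: c·a·c·a

Answer: REACHABLE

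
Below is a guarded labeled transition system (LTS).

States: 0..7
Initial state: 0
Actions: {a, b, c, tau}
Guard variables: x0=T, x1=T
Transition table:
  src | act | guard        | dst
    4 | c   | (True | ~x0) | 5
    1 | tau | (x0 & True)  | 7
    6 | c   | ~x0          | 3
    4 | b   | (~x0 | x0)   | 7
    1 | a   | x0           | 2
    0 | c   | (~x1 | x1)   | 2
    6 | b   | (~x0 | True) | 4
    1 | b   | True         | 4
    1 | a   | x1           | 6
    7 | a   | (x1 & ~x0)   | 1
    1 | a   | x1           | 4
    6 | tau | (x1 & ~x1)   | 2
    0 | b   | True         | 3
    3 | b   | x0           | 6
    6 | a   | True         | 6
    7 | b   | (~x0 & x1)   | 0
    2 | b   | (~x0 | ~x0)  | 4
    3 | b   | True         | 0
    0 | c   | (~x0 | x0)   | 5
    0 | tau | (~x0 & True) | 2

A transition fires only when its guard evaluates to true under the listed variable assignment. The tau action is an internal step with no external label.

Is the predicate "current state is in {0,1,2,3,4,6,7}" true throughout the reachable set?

Answer: INVARIANT VIOLATED at state 5

Working:
Safe = {0,1,2,3,4,6,7}
R = {0,2,3,4,5,6,7}
  0: safe
  2: safe
  3: safe
  4: safe
  5: ✗ unsafe
  6: safe
  7: safe
counterexample path to 5: c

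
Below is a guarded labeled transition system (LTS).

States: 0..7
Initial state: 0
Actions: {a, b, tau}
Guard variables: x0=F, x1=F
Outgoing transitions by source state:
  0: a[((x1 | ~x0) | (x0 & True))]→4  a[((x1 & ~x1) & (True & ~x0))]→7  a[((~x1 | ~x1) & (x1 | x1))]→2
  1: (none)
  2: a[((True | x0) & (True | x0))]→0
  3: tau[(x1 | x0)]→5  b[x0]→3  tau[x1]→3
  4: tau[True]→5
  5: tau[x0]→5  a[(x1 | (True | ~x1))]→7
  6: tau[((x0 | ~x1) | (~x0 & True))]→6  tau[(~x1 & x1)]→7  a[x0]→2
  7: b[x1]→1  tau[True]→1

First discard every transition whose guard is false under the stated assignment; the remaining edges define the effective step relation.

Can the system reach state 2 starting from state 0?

Guard filter leaves 6 enabled edge(s).
Layer 0: {0}
Layer 1: {4}  now seen {0,4}
Layer 2: {5}  now seen {0,4,5}
Layer 3: {7}  now seen {0,4,5,7}
Layer 4: {1}  now seen {0,1,4,5,7}
Reachable = {0,1,4,5,7}

Answer: UNREACHABLE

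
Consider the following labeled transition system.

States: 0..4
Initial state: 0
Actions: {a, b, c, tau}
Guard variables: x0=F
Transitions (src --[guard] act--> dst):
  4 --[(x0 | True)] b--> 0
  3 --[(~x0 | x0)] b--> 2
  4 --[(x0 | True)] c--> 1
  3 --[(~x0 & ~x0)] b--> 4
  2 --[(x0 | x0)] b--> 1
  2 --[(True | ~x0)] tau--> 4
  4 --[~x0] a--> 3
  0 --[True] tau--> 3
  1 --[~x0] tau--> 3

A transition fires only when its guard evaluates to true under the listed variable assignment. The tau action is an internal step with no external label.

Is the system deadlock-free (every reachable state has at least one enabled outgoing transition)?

Answer: DEADLOCK-FREE

Analysis:
Reach set: {0,1,2,3,4}
  0: tau→3  [deg 1]
  1: tau→3  [deg 1]
  2: tau→4  [deg 1]
  3: b→2  b→4  [deg 2]
  4: a→3  b→0  c→1  [deg 3]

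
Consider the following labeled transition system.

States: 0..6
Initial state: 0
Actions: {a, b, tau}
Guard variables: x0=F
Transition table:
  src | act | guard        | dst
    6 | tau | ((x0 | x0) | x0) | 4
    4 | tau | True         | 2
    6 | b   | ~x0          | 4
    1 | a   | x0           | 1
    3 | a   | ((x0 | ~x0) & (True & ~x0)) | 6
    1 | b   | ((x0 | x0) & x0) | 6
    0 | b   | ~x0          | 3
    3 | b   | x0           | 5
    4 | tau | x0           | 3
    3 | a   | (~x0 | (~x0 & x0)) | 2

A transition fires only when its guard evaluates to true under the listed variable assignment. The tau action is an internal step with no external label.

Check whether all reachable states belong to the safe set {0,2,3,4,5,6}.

Answer: INVARIANT HOLDS

Trace:
Safe = {0,2,3,4,5,6}
Reachable = {0,2,3,4,6}
  0: safe
  2: safe
  3: safe
  4: safe
  6: safe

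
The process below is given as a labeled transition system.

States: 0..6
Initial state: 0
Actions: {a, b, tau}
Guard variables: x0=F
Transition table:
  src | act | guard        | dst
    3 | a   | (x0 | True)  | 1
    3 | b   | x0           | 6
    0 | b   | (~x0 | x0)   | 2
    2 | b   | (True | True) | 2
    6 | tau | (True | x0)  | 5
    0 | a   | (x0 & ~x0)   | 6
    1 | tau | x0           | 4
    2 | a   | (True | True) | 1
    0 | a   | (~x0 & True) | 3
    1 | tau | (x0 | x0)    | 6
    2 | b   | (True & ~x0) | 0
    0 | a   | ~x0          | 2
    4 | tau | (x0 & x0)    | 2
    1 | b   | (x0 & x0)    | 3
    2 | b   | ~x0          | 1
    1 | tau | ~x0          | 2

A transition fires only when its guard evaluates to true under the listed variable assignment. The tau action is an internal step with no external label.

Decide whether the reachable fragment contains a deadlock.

Reach set: {0,1,2,3}
  0: a→2  a→3  b→2  [3 exit(s)]
  1: tau→2  [1 exit(s)]
  2: a→1  b→0  b→1  b→2  [4 exit(s)]
  3: a→1  [1 exit(s)]

Answer: DEADLOCK-FREE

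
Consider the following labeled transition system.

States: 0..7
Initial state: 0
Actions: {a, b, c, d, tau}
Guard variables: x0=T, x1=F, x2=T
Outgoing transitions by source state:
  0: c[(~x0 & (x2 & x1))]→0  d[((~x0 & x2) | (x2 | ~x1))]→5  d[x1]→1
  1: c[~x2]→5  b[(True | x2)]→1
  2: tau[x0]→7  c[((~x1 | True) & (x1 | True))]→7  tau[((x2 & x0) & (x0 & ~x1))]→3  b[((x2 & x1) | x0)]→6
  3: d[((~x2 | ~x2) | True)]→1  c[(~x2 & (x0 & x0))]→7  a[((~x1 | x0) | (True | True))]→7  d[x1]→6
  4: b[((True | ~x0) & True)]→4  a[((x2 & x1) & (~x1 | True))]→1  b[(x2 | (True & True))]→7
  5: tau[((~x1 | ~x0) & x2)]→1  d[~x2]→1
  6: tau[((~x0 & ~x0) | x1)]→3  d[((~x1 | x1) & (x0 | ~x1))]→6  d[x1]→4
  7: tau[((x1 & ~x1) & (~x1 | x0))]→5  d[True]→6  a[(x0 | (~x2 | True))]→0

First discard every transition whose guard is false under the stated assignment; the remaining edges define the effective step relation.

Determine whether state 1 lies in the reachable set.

14 transition(s) survive guard evaluation.
L0 = {0}
L1 = {5}  cumulative {0,5}
L2 = {1}  cumulative {0,1,5}
Reachable = {0,1,5}
trace reaching 1: d·tau

Answer: REACHABLE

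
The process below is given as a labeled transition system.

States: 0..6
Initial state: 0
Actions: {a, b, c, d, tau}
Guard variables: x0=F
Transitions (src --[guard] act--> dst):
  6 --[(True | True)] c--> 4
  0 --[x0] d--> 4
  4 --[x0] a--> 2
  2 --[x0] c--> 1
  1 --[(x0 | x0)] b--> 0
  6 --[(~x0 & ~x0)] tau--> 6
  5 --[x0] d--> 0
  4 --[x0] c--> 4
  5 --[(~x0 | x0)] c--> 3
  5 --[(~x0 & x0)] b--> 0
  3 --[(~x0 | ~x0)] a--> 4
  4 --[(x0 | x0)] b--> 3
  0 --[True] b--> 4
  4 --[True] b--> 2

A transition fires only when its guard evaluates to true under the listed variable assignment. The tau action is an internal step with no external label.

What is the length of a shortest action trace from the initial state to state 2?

Layered search for 2:
  depth 0: {0}
  depth 1: {4}
  depth 2: {2}
first hit 2 at d=2 via b·b

Answer: 2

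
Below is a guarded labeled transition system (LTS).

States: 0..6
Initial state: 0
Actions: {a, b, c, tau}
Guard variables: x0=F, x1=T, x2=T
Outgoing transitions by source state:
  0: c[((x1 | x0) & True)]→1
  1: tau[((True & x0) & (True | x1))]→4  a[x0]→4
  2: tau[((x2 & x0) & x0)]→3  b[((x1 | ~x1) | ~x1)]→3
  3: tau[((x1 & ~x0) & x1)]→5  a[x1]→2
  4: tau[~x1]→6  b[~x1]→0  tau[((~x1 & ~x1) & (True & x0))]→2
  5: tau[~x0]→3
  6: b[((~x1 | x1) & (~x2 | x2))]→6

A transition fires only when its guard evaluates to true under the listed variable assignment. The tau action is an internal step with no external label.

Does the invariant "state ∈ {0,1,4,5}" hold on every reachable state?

Answer: INVARIANT HOLDS

Analysis:
Allowed set {0,1,4,5}
R = {0,1}
  0: ✓
  1: ✓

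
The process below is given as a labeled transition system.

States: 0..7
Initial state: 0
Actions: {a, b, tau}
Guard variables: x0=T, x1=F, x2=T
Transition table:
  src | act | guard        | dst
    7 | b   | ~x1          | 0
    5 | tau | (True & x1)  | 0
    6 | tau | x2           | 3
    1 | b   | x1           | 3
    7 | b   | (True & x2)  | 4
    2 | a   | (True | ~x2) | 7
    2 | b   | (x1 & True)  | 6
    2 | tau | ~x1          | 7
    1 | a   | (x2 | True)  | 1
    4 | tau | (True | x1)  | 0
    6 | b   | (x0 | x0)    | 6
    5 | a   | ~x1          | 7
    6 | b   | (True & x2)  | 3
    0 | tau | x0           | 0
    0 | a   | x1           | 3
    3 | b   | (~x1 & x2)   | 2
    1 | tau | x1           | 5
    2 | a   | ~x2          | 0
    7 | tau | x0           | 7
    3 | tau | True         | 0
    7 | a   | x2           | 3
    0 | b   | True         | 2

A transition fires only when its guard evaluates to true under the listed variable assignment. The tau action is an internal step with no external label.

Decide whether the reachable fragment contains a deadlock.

Answer: DEADLOCK-FREE

Working:
R = {0,2,3,4,7}
  0: b→2  tau→0  [2 exit(s)]
  2: a→7  tau→7  [2 exit(s)]
  3: b→2  tau→0  [2 exit(s)]
  4: tau→0  [1 exit(s)]
  7: a→3  b→0  b→4  tau→7  [4 exit(s)]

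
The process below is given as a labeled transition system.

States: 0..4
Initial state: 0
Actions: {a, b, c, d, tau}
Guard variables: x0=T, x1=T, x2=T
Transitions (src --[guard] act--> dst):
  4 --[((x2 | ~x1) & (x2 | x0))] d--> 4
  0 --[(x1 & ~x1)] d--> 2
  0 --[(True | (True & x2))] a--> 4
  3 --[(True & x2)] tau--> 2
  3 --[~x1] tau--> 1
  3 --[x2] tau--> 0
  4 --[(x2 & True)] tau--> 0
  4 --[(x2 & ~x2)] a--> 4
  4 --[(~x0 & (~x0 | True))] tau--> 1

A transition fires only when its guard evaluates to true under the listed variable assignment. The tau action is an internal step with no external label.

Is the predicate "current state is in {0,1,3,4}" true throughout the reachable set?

Inv-set: {0,1,3,4}
Reachable = {0,4}
  0: ✓
  4: ✓

Answer: INVARIANT HOLDS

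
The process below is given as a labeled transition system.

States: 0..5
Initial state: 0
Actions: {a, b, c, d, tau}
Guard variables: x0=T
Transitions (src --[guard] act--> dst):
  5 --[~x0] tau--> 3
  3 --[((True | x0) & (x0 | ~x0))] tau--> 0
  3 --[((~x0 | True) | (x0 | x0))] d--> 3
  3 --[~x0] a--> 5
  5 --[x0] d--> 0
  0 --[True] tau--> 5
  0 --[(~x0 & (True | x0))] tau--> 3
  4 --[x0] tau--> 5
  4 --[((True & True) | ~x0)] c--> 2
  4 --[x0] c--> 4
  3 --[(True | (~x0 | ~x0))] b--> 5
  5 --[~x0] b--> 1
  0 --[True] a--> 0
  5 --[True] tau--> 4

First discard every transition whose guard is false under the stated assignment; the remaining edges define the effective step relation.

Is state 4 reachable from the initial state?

Answer: REACHABLE

Working:
After dropping false guards: 10 live edges.
Layer 0: {0}
Layer 1: {5}  cumulative {0,5}
Layer 2: {4}  cumulative {0,4,5}
Layer 3: {2}  cumulative {0,2,4,5}
Reach set: {0,2,4,5}
Path to 4: tau·tau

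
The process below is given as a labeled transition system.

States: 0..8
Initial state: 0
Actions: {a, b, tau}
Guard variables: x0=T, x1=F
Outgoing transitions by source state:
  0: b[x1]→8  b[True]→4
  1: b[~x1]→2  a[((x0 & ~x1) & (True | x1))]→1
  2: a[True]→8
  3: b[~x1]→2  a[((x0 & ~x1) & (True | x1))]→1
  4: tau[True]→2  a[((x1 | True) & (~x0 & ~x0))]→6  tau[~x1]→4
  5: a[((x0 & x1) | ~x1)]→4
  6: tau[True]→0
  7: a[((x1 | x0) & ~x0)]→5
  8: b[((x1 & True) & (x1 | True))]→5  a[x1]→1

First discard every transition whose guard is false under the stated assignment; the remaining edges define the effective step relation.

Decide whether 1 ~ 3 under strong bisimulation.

Compute ~ classes (split until stable):
  π0 = {{0,1,2,3,4,5,6,7,8}}
  π1 = {{0},{1,3},{2,5},{4,6},{7,8}}
  π2 = {{0},{1,3},{2},{4},{5},{6},{7,8}}
stable after 3 split(s): 7 block(s)
[1]={1,3}  [3]={1,3}

Answer: BISIMILAR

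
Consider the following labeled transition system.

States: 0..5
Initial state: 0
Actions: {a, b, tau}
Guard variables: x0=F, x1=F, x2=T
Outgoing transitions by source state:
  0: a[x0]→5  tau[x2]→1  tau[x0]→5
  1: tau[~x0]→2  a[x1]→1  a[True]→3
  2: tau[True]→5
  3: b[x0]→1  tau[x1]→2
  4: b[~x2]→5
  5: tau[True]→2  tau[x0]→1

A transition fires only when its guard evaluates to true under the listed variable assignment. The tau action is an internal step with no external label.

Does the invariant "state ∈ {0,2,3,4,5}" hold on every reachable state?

Safe = {0,2,3,4,5}
Reachable = {0,1,2,3,5}
  0: ✓
  1: ✗ unsafe
  2: ✓
  3: ✓
  5: ✓
reach 1 via tau — violates

Answer: INVARIANT VIOLATED at state 1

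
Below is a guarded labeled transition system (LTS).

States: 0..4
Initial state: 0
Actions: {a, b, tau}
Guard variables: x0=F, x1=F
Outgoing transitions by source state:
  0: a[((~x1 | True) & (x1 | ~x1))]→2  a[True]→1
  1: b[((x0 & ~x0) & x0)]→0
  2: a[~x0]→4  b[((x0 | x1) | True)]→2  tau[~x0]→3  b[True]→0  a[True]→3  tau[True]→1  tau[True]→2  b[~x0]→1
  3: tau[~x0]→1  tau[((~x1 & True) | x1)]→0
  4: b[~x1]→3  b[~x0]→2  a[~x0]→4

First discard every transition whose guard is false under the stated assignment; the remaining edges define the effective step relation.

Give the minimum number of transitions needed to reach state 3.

Layered search for 3:
  depth 0: {0}
  depth 1: {1,2}
  depth 2: {3,4}
3 enters at depth 2; path a·a

Answer: 2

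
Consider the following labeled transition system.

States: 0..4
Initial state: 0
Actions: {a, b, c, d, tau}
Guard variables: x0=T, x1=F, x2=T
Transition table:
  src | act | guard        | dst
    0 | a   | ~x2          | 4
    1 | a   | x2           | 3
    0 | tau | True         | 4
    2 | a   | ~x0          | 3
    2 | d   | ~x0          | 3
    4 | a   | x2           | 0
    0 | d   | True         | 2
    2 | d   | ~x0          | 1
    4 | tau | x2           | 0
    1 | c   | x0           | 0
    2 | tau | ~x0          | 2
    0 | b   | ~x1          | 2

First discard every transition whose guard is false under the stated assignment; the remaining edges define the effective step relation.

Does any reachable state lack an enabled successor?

Reach set: {0,2,4}
  0: b→2  d→2  tau→4  [deg 3]
  2: ∅  [deadlock]
  4: a→0  tau→0  [deg 2]
Path to 2: d

Answer: DEADLOCK at state 2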